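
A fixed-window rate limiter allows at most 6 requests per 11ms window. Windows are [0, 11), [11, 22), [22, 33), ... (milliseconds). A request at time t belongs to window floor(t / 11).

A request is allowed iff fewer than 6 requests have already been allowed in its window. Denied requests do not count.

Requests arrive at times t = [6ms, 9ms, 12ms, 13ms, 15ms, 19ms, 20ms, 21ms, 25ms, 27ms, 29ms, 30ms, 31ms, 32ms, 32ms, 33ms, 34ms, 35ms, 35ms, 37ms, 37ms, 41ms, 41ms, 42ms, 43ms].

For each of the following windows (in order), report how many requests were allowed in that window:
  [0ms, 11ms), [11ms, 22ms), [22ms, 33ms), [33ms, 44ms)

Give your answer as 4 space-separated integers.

Answer: 2 6 6 6

Derivation:
Processing requests:
  req#1 t=6ms (window 0): ALLOW
  req#2 t=9ms (window 0): ALLOW
  req#3 t=12ms (window 1): ALLOW
  req#4 t=13ms (window 1): ALLOW
  req#5 t=15ms (window 1): ALLOW
  req#6 t=19ms (window 1): ALLOW
  req#7 t=20ms (window 1): ALLOW
  req#8 t=21ms (window 1): ALLOW
  req#9 t=25ms (window 2): ALLOW
  req#10 t=27ms (window 2): ALLOW
  req#11 t=29ms (window 2): ALLOW
  req#12 t=30ms (window 2): ALLOW
  req#13 t=31ms (window 2): ALLOW
  req#14 t=32ms (window 2): ALLOW
  req#15 t=32ms (window 2): DENY
  req#16 t=33ms (window 3): ALLOW
  req#17 t=34ms (window 3): ALLOW
  req#18 t=35ms (window 3): ALLOW
  req#19 t=35ms (window 3): ALLOW
  req#20 t=37ms (window 3): ALLOW
  req#21 t=37ms (window 3): ALLOW
  req#22 t=41ms (window 3): DENY
  req#23 t=41ms (window 3): DENY
  req#24 t=42ms (window 3): DENY
  req#25 t=43ms (window 3): DENY

Allowed counts by window: 2 6 6 6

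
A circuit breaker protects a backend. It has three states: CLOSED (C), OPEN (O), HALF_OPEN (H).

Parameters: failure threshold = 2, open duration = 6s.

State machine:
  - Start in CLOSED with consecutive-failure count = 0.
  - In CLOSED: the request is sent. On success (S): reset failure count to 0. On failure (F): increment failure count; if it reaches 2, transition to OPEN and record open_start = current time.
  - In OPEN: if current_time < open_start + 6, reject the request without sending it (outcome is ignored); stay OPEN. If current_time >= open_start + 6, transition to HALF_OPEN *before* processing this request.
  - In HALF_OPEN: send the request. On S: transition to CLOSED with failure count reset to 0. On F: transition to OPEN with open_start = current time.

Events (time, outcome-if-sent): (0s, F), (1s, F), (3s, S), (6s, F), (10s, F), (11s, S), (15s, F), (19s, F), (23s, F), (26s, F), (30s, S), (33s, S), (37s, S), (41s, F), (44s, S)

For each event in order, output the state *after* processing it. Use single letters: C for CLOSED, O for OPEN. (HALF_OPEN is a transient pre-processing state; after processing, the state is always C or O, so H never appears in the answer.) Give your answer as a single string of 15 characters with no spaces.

State after each event:
  event#1 t=0s outcome=F: state=CLOSED
  event#2 t=1s outcome=F: state=OPEN
  event#3 t=3s outcome=S: state=OPEN
  event#4 t=6s outcome=F: state=OPEN
  event#5 t=10s outcome=F: state=OPEN
  event#6 t=11s outcome=S: state=OPEN
  event#7 t=15s outcome=F: state=OPEN
  event#8 t=19s outcome=F: state=OPEN
  event#9 t=23s outcome=F: state=OPEN
  event#10 t=26s outcome=F: state=OPEN
  event#11 t=30s outcome=S: state=OPEN
  event#12 t=33s outcome=S: state=CLOSED
  event#13 t=37s outcome=S: state=CLOSED
  event#14 t=41s outcome=F: state=CLOSED
  event#15 t=44s outcome=S: state=CLOSED

Answer: COOOOOOOOOOCCCC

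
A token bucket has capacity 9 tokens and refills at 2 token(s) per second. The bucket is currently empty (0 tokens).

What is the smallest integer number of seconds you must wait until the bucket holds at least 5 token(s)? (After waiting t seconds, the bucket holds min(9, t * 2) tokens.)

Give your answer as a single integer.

Need t * 2 >= 5, so t >= 5/2.
Smallest integer t = ceil(5/2) = 3.

Answer: 3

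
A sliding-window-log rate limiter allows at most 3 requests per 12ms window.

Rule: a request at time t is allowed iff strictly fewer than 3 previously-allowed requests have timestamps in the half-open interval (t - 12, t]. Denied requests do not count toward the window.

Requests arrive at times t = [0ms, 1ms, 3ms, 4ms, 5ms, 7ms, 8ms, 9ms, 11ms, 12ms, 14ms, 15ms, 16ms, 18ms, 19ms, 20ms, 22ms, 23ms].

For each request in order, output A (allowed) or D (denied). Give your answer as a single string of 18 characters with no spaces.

Answer: AAADDDDDDAAADDDDDD

Derivation:
Tracking allowed requests in the window:
  req#1 t=0ms: ALLOW
  req#2 t=1ms: ALLOW
  req#3 t=3ms: ALLOW
  req#4 t=4ms: DENY
  req#5 t=5ms: DENY
  req#6 t=7ms: DENY
  req#7 t=8ms: DENY
  req#8 t=9ms: DENY
  req#9 t=11ms: DENY
  req#10 t=12ms: ALLOW
  req#11 t=14ms: ALLOW
  req#12 t=15ms: ALLOW
  req#13 t=16ms: DENY
  req#14 t=18ms: DENY
  req#15 t=19ms: DENY
  req#16 t=20ms: DENY
  req#17 t=22ms: DENY
  req#18 t=23ms: DENY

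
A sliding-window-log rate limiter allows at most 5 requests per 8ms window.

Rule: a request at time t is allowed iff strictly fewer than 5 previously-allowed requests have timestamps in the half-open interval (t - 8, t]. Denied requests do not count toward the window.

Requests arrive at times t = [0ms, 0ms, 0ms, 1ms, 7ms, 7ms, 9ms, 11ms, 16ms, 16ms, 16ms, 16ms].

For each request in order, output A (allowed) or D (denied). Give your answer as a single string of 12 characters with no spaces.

Tracking allowed requests in the window:
  req#1 t=0ms: ALLOW
  req#2 t=0ms: ALLOW
  req#3 t=0ms: ALLOW
  req#4 t=1ms: ALLOW
  req#5 t=7ms: ALLOW
  req#6 t=7ms: DENY
  req#7 t=9ms: ALLOW
  req#8 t=11ms: ALLOW
  req#9 t=16ms: ALLOW
  req#10 t=16ms: ALLOW
  req#11 t=16ms: ALLOW
  req#12 t=16ms: DENY

Answer: AAAAADAAAAAD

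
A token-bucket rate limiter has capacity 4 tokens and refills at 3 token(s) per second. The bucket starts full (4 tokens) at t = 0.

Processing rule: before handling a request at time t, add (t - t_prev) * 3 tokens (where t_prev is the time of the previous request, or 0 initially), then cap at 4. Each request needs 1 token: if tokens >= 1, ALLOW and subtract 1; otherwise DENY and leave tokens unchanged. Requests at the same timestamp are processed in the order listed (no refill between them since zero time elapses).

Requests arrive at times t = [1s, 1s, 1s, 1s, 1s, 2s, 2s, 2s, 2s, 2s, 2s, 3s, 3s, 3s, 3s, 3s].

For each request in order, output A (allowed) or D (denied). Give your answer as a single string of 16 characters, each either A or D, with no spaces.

Answer: AAAADAAADDDAAADD

Derivation:
Simulating step by step:
  req#1 t=1s: ALLOW
  req#2 t=1s: ALLOW
  req#3 t=1s: ALLOW
  req#4 t=1s: ALLOW
  req#5 t=1s: DENY
  req#6 t=2s: ALLOW
  req#7 t=2s: ALLOW
  req#8 t=2s: ALLOW
  req#9 t=2s: DENY
  req#10 t=2s: DENY
  req#11 t=2s: DENY
  req#12 t=3s: ALLOW
  req#13 t=3s: ALLOW
  req#14 t=3s: ALLOW
  req#15 t=3s: DENY
  req#16 t=3s: DENY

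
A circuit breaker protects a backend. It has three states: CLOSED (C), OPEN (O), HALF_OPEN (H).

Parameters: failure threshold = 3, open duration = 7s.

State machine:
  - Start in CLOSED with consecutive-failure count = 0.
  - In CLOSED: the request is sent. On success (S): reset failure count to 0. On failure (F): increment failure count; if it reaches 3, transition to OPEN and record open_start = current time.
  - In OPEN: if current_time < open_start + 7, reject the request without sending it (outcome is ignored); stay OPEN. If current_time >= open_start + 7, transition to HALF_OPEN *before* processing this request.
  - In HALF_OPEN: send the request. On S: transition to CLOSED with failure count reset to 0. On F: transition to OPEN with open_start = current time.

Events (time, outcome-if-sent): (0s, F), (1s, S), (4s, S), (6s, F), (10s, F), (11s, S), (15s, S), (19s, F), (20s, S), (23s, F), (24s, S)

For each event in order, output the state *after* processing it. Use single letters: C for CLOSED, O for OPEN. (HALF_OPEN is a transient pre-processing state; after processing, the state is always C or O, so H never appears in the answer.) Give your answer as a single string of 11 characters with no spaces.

Answer: CCCCCCCCCCC

Derivation:
State after each event:
  event#1 t=0s outcome=F: state=CLOSED
  event#2 t=1s outcome=S: state=CLOSED
  event#3 t=4s outcome=S: state=CLOSED
  event#4 t=6s outcome=F: state=CLOSED
  event#5 t=10s outcome=F: state=CLOSED
  event#6 t=11s outcome=S: state=CLOSED
  event#7 t=15s outcome=S: state=CLOSED
  event#8 t=19s outcome=F: state=CLOSED
  event#9 t=20s outcome=S: state=CLOSED
  event#10 t=23s outcome=F: state=CLOSED
  event#11 t=24s outcome=S: state=CLOSED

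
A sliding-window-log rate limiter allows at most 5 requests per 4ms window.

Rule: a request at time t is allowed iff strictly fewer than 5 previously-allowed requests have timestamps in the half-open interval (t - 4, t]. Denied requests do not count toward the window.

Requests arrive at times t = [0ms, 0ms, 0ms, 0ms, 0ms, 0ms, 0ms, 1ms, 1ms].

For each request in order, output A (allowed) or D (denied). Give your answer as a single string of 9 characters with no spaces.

Tracking allowed requests in the window:
  req#1 t=0ms: ALLOW
  req#2 t=0ms: ALLOW
  req#3 t=0ms: ALLOW
  req#4 t=0ms: ALLOW
  req#5 t=0ms: ALLOW
  req#6 t=0ms: DENY
  req#7 t=0ms: DENY
  req#8 t=1ms: DENY
  req#9 t=1ms: DENY

Answer: AAAAADDDD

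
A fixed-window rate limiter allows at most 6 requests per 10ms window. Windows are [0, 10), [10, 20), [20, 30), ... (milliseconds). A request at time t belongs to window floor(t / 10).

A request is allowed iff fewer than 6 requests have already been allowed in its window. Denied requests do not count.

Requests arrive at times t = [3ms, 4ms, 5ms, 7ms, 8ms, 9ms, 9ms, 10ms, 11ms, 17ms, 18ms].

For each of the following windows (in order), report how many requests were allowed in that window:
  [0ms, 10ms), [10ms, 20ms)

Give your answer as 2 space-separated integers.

Processing requests:
  req#1 t=3ms (window 0): ALLOW
  req#2 t=4ms (window 0): ALLOW
  req#3 t=5ms (window 0): ALLOW
  req#4 t=7ms (window 0): ALLOW
  req#5 t=8ms (window 0): ALLOW
  req#6 t=9ms (window 0): ALLOW
  req#7 t=9ms (window 0): DENY
  req#8 t=10ms (window 1): ALLOW
  req#9 t=11ms (window 1): ALLOW
  req#10 t=17ms (window 1): ALLOW
  req#11 t=18ms (window 1): ALLOW

Allowed counts by window: 6 4

Answer: 6 4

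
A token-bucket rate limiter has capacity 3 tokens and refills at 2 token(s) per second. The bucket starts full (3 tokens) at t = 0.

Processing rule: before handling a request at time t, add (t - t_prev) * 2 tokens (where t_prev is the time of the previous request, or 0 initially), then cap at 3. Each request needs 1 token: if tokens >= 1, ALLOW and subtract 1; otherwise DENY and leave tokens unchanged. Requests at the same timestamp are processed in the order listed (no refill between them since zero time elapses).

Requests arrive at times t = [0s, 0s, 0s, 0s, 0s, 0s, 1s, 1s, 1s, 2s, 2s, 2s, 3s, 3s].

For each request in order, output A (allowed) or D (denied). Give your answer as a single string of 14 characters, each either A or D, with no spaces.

Answer: AAADDDAADAADAA

Derivation:
Simulating step by step:
  req#1 t=0s: ALLOW
  req#2 t=0s: ALLOW
  req#3 t=0s: ALLOW
  req#4 t=0s: DENY
  req#5 t=0s: DENY
  req#6 t=0s: DENY
  req#7 t=1s: ALLOW
  req#8 t=1s: ALLOW
  req#9 t=1s: DENY
  req#10 t=2s: ALLOW
  req#11 t=2s: ALLOW
  req#12 t=2s: DENY
  req#13 t=3s: ALLOW
  req#14 t=3s: ALLOW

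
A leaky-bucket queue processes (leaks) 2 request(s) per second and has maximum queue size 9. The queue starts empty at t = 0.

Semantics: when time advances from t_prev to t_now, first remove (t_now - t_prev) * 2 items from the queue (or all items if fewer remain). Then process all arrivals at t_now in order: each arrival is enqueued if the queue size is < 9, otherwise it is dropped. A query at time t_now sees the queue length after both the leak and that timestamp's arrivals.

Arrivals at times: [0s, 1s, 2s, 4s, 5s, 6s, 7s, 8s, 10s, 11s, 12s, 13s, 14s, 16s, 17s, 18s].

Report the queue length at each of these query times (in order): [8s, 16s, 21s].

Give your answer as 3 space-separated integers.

Queue lengths at query times:
  query t=8s: backlog = 1
  query t=16s: backlog = 1
  query t=21s: backlog = 0

Answer: 1 1 0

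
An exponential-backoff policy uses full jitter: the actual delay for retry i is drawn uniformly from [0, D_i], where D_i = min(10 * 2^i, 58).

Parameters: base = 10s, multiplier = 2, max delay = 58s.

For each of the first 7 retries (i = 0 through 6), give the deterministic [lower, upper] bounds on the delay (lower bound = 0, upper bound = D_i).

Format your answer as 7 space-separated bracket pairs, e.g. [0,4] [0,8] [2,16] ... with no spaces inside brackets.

Answer: [0,10] [0,20] [0,40] [0,58] [0,58] [0,58] [0,58]

Derivation:
Computing bounds per retry:
  i=0: D_i=min(10*2^0,58)=10, bounds=[0,10]
  i=1: D_i=min(10*2^1,58)=20, bounds=[0,20]
  i=2: D_i=min(10*2^2,58)=40, bounds=[0,40]
  i=3: D_i=min(10*2^3,58)=58, bounds=[0,58]
  i=4: D_i=min(10*2^4,58)=58, bounds=[0,58]
  i=5: D_i=min(10*2^5,58)=58, bounds=[0,58]
  i=6: D_i=min(10*2^6,58)=58, bounds=[0,58]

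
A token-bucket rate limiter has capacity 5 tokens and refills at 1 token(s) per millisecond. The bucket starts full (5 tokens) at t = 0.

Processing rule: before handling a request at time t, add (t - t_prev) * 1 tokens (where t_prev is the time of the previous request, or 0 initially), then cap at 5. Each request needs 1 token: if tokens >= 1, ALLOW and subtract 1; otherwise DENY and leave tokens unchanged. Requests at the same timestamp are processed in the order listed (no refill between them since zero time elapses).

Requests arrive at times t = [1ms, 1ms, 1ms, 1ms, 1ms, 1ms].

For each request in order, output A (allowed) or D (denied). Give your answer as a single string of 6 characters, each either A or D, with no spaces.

Simulating step by step:
  req#1 t=1ms: ALLOW
  req#2 t=1ms: ALLOW
  req#3 t=1ms: ALLOW
  req#4 t=1ms: ALLOW
  req#5 t=1ms: ALLOW
  req#6 t=1ms: DENY

Answer: AAAAAD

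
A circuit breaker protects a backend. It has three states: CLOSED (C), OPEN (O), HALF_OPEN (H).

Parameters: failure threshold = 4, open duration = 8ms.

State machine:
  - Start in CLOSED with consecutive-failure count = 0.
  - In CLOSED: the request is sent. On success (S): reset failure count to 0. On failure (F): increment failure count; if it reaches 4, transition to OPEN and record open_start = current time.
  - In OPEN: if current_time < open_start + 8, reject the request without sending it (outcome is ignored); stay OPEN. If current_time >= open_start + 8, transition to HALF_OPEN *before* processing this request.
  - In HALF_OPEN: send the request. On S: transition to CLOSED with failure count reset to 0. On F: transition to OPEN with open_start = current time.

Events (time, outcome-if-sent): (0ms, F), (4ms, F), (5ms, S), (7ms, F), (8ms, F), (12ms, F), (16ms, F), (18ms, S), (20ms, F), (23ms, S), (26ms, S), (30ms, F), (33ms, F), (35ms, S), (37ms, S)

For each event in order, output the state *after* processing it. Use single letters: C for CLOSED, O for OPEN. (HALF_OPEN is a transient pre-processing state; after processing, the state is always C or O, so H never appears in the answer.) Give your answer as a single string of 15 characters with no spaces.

Answer: CCCCCCOOOOCCCCC

Derivation:
State after each event:
  event#1 t=0ms outcome=F: state=CLOSED
  event#2 t=4ms outcome=F: state=CLOSED
  event#3 t=5ms outcome=S: state=CLOSED
  event#4 t=7ms outcome=F: state=CLOSED
  event#5 t=8ms outcome=F: state=CLOSED
  event#6 t=12ms outcome=F: state=CLOSED
  event#7 t=16ms outcome=F: state=OPEN
  event#8 t=18ms outcome=S: state=OPEN
  event#9 t=20ms outcome=F: state=OPEN
  event#10 t=23ms outcome=S: state=OPEN
  event#11 t=26ms outcome=S: state=CLOSED
  event#12 t=30ms outcome=F: state=CLOSED
  event#13 t=33ms outcome=F: state=CLOSED
  event#14 t=35ms outcome=S: state=CLOSED
  event#15 t=37ms outcome=S: state=CLOSED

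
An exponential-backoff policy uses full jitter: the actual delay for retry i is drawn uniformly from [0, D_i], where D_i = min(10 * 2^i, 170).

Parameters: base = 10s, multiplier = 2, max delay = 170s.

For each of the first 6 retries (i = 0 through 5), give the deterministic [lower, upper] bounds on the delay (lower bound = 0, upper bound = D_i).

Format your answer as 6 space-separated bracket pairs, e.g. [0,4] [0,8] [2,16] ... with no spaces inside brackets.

Computing bounds per retry:
  i=0: D_i=min(10*2^0,170)=10, bounds=[0,10]
  i=1: D_i=min(10*2^1,170)=20, bounds=[0,20]
  i=2: D_i=min(10*2^2,170)=40, bounds=[0,40]
  i=3: D_i=min(10*2^3,170)=80, bounds=[0,80]
  i=4: D_i=min(10*2^4,170)=160, bounds=[0,160]
  i=5: D_i=min(10*2^5,170)=170, bounds=[0,170]

Answer: [0,10] [0,20] [0,40] [0,80] [0,160] [0,170]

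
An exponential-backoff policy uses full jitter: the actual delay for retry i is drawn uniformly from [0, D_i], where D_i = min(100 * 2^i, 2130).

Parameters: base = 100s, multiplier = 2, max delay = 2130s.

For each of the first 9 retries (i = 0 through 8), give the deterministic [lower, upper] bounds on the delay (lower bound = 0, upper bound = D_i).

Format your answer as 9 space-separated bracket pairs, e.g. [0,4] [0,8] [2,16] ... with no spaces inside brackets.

Answer: [0,100] [0,200] [0,400] [0,800] [0,1600] [0,2130] [0,2130] [0,2130] [0,2130]

Derivation:
Computing bounds per retry:
  i=0: D_i=min(100*2^0,2130)=100, bounds=[0,100]
  i=1: D_i=min(100*2^1,2130)=200, bounds=[0,200]
  i=2: D_i=min(100*2^2,2130)=400, bounds=[0,400]
  i=3: D_i=min(100*2^3,2130)=800, bounds=[0,800]
  i=4: D_i=min(100*2^4,2130)=1600, bounds=[0,1600]
  i=5: D_i=min(100*2^5,2130)=2130, bounds=[0,2130]
  i=6: D_i=min(100*2^6,2130)=2130, bounds=[0,2130]
  i=7: D_i=min(100*2^7,2130)=2130, bounds=[0,2130]
  i=8: D_i=min(100*2^8,2130)=2130, bounds=[0,2130]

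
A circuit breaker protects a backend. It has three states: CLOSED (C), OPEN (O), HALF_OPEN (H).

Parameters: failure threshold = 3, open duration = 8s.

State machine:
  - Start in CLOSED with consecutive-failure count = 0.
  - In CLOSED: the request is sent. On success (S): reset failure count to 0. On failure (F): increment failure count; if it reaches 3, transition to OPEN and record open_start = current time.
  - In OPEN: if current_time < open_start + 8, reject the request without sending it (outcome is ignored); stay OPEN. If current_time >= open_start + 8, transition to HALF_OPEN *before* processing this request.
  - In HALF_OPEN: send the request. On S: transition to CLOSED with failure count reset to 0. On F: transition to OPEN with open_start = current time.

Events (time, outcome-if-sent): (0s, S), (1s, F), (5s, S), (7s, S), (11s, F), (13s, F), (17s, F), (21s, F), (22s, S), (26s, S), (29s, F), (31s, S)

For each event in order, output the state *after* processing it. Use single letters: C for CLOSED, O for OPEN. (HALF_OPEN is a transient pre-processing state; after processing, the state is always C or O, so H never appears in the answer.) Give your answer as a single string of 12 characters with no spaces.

State after each event:
  event#1 t=0s outcome=S: state=CLOSED
  event#2 t=1s outcome=F: state=CLOSED
  event#3 t=5s outcome=S: state=CLOSED
  event#4 t=7s outcome=S: state=CLOSED
  event#5 t=11s outcome=F: state=CLOSED
  event#6 t=13s outcome=F: state=CLOSED
  event#7 t=17s outcome=F: state=OPEN
  event#8 t=21s outcome=F: state=OPEN
  event#9 t=22s outcome=S: state=OPEN
  event#10 t=26s outcome=S: state=CLOSED
  event#11 t=29s outcome=F: state=CLOSED
  event#12 t=31s outcome=S: state=CLOSED

Answer: CCCCCCOOOCCC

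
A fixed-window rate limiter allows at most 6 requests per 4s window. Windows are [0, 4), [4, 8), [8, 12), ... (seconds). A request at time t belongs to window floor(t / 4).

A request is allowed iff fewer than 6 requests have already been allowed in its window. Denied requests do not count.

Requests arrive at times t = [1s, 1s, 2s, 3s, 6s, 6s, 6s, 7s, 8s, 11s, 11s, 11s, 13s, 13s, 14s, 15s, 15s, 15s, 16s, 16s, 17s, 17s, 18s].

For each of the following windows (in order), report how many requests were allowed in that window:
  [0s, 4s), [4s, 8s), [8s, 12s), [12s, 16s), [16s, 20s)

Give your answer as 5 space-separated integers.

Answer: 4 4 4 6 5

Derivation:
Processing requests:
  req#1 t=1s (window 0): ALLOW
  req#2 t=1s (window 0): ALLOW
  req#3 t=2s (window 0): ALLOW
  req#4 t=3s (window 0): ALLOW
  req#5 t=6s (window 1): ALLOW
  req#6 t=6s (window 1): ALLOW
  req#7 t=6s (window 1): ALLOW
  req#8 t=7s (window 1): ALLOW
  req#9 t=8s (window 2): ALLOW
  req#10 t=11s (window 2): ALLOW
  req#11 t=11s (window 2): ALLOW
  req#12 t=11s (window 2): ALLOW
  req#13 t=13s (window 3): ALLOW
  req#14 t=13s (window 3): ALLOW
  req#15 t=14s (window 3): ALLOW
  req#16 t=15s (window 3): ALLOW
  req#17 t=15s (window 3): ALLOW
  req#18 t=15s (window 3): ALLOW
  req#19 t=16s (window 4): ALLOW
  req#20 t=16s (window 4): ALLOW
  req#21 t=17s (window 4): ALLOW
  req#22 t=17s (window 4): ALLOW
  req#23 t=18s (window 4): ALLOW

Allowed counts by window: 4 4 4 6 5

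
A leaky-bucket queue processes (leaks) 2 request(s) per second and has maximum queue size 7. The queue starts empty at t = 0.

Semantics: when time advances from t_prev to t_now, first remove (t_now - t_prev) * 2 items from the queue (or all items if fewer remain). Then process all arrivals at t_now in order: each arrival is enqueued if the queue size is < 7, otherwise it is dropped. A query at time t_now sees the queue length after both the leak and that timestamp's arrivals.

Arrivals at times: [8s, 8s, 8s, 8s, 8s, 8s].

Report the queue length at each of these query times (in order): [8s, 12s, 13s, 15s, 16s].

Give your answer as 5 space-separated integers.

Queue lengths at query times:
  query t=8s: backlog = 6
  query t=12s: backlog = 0
  query t=13s: backlog = 0
  query t=15s: backlog = 0
  query t=16s: backlog = 0

Answer: 6 0 0 0 0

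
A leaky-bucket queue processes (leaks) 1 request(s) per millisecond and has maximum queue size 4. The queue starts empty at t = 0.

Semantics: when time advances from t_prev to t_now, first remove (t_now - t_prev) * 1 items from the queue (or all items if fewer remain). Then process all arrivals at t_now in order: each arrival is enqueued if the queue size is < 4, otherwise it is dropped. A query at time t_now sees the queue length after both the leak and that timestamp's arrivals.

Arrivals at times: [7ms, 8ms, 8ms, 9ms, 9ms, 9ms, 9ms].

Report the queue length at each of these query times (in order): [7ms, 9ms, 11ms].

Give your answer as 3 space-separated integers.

Queue lengths at query times:
  query t=7ms: backlog = 1
  query t=9ms: backlog = 4
  query t=11ms: backlog = 2

Answer: 1 4 2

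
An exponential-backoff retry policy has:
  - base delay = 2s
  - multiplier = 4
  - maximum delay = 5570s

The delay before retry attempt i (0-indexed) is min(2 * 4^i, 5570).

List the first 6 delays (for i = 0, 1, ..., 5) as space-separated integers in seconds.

Answer: 2 8 32 128 512 2048

Derivation:
Computing each delay:
  i=0: min(2*4^0, 5570) = 2
  i=1: min(2*4^1, 5570) = 8
  i=2: min(2*4^2, 5570) = 32
  i=3: min(2*4^3, 5570) = 128
  i=4: min(2*4^4, 5570) = 512
  i=5: min(2*4^5, 5570) = 2048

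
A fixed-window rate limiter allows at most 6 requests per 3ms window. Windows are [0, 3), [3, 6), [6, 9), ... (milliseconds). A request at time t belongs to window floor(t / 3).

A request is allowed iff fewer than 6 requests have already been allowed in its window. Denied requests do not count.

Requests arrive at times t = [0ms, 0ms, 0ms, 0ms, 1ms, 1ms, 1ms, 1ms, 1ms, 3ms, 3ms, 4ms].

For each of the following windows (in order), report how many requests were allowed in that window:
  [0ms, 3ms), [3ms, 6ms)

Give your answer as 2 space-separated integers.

Answer: 6 3

Derivation:
Processing requests:
  req#1 t=0ms (window 0): ALLOW
  req#2 t=0ms (window 0): ALLOW
  req#3 t=0ms (window 0): ALLOW
  req#4 t=0ms (window 0): ALLOW
  req#5 t=1ms (window 0): ALLOW
  req#6 t=1ms (window 0): ALLOW
  req#7 t=1ms (window 0): DENY
  req#8 t=1ms (window 0): DENY
  req#9 t=1ms (window 0): DENY
  req#10 t=3ms (window 1): ALLOW
  req#11 t=3ms (window 1): ALLOW
  req#12 t=4ms (window 1): ALLOW

Allowed counts by window: 6 3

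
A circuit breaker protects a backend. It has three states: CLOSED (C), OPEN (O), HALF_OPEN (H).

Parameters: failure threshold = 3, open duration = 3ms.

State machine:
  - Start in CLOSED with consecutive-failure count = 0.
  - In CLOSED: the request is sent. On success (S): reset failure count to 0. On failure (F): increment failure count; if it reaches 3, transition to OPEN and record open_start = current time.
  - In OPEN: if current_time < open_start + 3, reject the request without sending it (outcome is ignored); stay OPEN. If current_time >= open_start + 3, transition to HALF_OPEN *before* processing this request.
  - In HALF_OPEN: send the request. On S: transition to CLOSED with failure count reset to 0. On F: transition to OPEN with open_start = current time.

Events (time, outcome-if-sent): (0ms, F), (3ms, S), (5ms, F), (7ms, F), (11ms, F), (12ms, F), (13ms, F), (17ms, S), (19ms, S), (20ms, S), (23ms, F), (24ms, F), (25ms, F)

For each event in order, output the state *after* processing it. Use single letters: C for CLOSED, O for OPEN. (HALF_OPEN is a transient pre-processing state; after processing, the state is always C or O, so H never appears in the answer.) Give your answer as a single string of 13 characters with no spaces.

State after each event:
  event#1 t=0ms outcome=F: state=CLOSED
  event#2 t=3ms outcome=S: state=CLOSED
  event#3 t=5ms outcome=F: state=CLOSED
  event#4 t=7ms outcome=F: state=CLOSED
  event#5 t=11ms outcome=F: state=OPEN
  event#6 t=12ms outcome=F: state=OPEN
  event#7 t=13ms outcome=F: state=OPEN
  event#8 t=17ms outcome=S: state=CLOSED
  event#9 t=19ms outcome=S: state=CLOSED
  event#10 t=20ms outcome=S: state=CLOSED
  event#11 t=23ms outcome=F: state=CLOSED
  event#12 t=24ms outcome=F: state=CLOSED
  event#13 t=25ms outcome=F: state=OPEN

Answer: CCCCOOOCCCCCO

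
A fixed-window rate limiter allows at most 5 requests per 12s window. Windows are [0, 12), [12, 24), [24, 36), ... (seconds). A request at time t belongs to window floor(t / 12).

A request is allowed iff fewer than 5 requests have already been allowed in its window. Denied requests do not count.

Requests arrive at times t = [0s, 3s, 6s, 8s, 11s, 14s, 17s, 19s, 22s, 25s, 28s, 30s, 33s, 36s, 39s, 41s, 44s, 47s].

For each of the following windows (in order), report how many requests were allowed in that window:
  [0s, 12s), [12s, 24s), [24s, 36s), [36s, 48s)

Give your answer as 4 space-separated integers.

Answer: 5 4 4 5

Derivation:
Processing requests:
  req#1 t=0s (window 0): ALLOW
  req#2 t=3s (window 0): ALLOW
  req#3 t=6s (window 0): ALLOW
  req#4 t=8s (window 0): ALLOW
  req#5 t=11s (window 0): ALLOW
  req#6 t=14s (window 1): ALLOW
  req#7 t=17s (window 1): ALLOW
  req#8 t=19s (window 1): ALLOW
  req#9 t=22s (window 1): ALLOW
  req#10 t=25s (window 2): ALLOW
  req#11 t=28s (window 2): ALLOW
  req#12 t=30s (window 2): ALLOW
  req#13 t=33s (window 2): ALLOW
  req#14 t=36s (window 3): ALLOW
  req#15 t=39s (window 3): ALLOW
  req#16 t=41s (window 3): ALLOW
  req#17 t=44s (window 3): ALLOW
  req#18 t=47s (window 3): ALLOW

Allowed counts by window: 5 4 4 5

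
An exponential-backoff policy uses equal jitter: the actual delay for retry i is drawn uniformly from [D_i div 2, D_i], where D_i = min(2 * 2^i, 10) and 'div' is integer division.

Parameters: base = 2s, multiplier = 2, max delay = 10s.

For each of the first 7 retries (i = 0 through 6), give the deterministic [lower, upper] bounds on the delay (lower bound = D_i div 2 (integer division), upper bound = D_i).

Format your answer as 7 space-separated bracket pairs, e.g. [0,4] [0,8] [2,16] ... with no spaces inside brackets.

Computing bounds per retry:
  i=0: D_i=min(2*2^0,10)=2, bounds=[1,2]
  i=1: D_i=min(2*2^1,10)=4, bounds=[2,4]
  i=2: D_i=min(2*2^2,10)=8, bounds=[4,8]
  i=3: D_i=min(2*2^3,10)=10, bounds=[5,10]
  i=4: D_i=min(2*2^4,10)=10, bounds=[5,10]
  i=5: D_i=min(2*2^5,10)=10, bounds=[5,10]
  i=6: D_i=min(2*2^6,10)=10, bounds=[5,10]

Answer: [1,2] [2,4] [4,8] [5,10] [5,10] [5,10] [5,10]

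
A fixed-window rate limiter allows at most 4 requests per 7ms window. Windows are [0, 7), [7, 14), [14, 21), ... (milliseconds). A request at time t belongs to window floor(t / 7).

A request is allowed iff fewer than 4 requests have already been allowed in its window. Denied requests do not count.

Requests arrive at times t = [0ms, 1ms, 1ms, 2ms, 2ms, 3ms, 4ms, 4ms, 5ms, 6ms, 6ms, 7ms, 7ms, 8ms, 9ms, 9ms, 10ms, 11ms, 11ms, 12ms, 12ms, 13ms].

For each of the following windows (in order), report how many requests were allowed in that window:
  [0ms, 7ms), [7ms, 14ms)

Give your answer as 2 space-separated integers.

Processing requests:
  req#1 t=0ms (window 0): ALLOW
  req#2 t=1ms (window 0): ALLOW
  req#3 t=1ms (window 0): ALLOW
  req#4 t=2ms (window 0): ALLOW
  req#5 t=2ms (window 0): DENY
  req#6 t=3ms (window 0): DENY
  req#7 t=4ms (window 0): DENY
  req#8 t=4ms (window 0): DENY
  req#9 t=5ms (window 0): DENY
  req#10 t=6ms (window 0): DENY
  req#11 t=6ms (window 0): DENY
  req#12 t=7ms (window 1): ALLOW
  req#13 t=7ms (window 1): ALLOW
  req#14 t=8ms (window 1): ALLOW
  req#15 t=9ms (window 1): ALLOW
  req#16 t=9ms (window 1): DENY
  req#17 t=10ms (window 1): DENY
  req#18 t=11ms (window 1): DENY
  req#19 t=11ms (window 1): DENY
  req#20 t=12ms (window 1): DENY
  req#21 t=12ms (window 1): DENY
  req#22 t=13ms (window 1): DENY

Allowed counts by window: 4 4

Answer: 4 4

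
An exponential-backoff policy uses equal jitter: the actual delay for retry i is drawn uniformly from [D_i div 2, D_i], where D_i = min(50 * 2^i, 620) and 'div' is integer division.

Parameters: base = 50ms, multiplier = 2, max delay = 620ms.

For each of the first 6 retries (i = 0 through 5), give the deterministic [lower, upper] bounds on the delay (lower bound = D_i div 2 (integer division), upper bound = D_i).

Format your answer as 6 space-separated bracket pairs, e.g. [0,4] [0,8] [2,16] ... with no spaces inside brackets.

Answer: [25,50] [50,100] [100,200] [200,400] [310,620] [310,620]

Derivation:
Computing bounds per retry:
  i=0: D_i=min(50*2^0,620)=50, bounds=[25,50]
  i=1: D_i=min(50*2^1,620)=100, bounds=[50,100]
  i=2: D_i=min(50*2^2,620)=200, bounds=[100,200]
  i=3: D_i=min(50*2^3,620)=400, bounds=[200,400]
  i=4: D_i=min(50*2^4,620)=620, bounds=[310,620]
  i=5: D_i=min(50*2^5,620)=620, bounds=[310,620]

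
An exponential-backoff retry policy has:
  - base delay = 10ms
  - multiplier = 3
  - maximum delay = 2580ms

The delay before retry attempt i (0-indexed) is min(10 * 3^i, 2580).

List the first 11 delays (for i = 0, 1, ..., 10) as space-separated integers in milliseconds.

Computing each delay:
  i=0: min(10*3^0, 2580) = 10
  i=1: min(10*3^1, 2580) = 30
  i=2: min(10*3^2, 2580) = 90
  i=3: min(10*3^3, 2580) = 270
  i=4: min(10*3^4, 2580) = 810
  i=5: min(10*3^5, 2580) = 2430
  i=6: min(10*3^6, 2580) = 2580
  i=7: min(10*3^7, 2580) = 2580
  i=8: min(10*3^8, 2580) = 2580
  i=9: min(10*3^9, 2580) = 2580
  i=10: min(10*3^10, 2580) = 2580

Answer: 10 30 90 270 810 2430 2580 2580 2580 2580 2580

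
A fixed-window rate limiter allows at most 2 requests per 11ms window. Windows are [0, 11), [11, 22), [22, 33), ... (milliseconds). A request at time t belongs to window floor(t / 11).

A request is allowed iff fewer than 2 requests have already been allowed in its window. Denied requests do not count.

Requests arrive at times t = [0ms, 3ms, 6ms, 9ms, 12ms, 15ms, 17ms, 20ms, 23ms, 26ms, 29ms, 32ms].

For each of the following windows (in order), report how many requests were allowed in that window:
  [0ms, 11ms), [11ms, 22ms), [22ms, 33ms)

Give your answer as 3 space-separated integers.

Processing requests:
  req#1 t=0ms (window 0): ALLOW
  req#2 t=3ms (window 0): ALLOW
  req#3 t=6ms (window 0): DENY
  req#4 t=9ms (window 0): DENY
  req#5 t=12ms (window 1): ALLOW
  req#6 t=15ms (window 1): ALLOW
  req#7 t=17ms (window 1): DENY
  req#8 t=20ms (window 1): DENY
  req#9 t=23ms (window 2): ALLOW
  req#10 t=26ms (window 2): ALLOW
  req#11 t=29ms (window 2): DENY
  req#12 t=32ms (window 2): DENY

Allowed counts by window: 2 2 2

Answer: 2 2 2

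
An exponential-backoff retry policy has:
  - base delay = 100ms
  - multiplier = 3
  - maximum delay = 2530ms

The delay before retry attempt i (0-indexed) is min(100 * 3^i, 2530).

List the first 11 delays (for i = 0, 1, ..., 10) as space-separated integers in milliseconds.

Answer: 100 300 900 2530 2530 2530 2530 2530 2530 2530 2530

Derivation:
Computing each delay:
  i=0: min(100*3^0, 2530) = 100
  i=1: min(100*3^1, 2530) = 300
  i=2: min(100*3^2, 2530) = 900
  i=3: min(100*3^3, 2530) = 2530
  i=4: min(100*3^4, 2530) = 2530
  i=5: min(100*3^5, 2530) = 2530
  i=6: min(100*3^6, 2530) = 2530
  i=7: min(100*3^7, 2530) = 2530
  i=8: min(100*3^8, 2530) = 2530
  i=9: min(100*3^9, 2530) = 2530
  i=10: min(100*3^10, 2530) = 2530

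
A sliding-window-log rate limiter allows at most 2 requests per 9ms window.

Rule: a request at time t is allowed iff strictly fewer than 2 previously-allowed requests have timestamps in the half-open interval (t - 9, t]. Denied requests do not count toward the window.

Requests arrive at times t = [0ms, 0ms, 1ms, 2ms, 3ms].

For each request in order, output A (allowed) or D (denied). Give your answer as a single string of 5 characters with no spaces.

Tracking allowed requests in the window:
  req#1 t=0ms: ALLOW
  req#2 t=0ms: ALLOW
  req#3 t=1ms: DENY
  req#4 t=2ms: DENY
  req#5 t=3ms: DENY

Answer: AADDD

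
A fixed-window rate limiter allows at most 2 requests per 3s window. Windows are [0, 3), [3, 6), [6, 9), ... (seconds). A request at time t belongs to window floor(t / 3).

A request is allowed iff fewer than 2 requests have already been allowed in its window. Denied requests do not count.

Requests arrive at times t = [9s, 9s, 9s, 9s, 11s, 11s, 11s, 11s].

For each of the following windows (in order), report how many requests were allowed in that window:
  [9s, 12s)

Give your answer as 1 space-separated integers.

Answer: 2

Derivation:
Processing requests:
  req#1 t=9s (window 3): ALLOW
  req#2 t=9s (window 3): ALLOW
  req#3 t=9s (window 3): DENY
  req#4 t=9s (window 3): DENY
  req#5 t=11s (window 3): DENY
  req#6 t=11s (window 3): DENY
  req#7 t=11s (window 3): DENY
  req#8 t=11s (window 3): DENY

Allowed counts by window: 2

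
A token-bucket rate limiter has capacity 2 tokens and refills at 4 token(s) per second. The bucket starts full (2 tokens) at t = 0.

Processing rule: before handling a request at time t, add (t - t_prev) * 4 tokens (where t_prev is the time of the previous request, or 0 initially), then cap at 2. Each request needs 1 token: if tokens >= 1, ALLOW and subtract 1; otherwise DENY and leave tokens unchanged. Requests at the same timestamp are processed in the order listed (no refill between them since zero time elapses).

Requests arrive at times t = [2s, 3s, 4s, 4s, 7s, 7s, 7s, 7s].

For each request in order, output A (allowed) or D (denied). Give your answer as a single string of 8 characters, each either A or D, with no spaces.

Simulating step by step:
  req#1 t=2s: ALLOW
  req#2 t=3s: ALLOW
  req#3 t=4s: ALLOW
  req#4 t=4s: ALLOW
  req#5 t=7s: ALLOW
  req#6 t=7s: ALLOW
  req#7 t=7s: DENY
  req#8 t=7s: DENY

Answer: AAAAAADD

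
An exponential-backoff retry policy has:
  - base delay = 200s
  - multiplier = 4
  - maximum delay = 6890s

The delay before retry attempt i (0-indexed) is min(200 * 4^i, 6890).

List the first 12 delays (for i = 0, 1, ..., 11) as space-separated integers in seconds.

Computing each delay:
  i=0: min(200*4^0, 6890) = 200
  i=1: min(200*4^1, 6890) = 800
  i=2: min(200*4^2, 6890) = 3200
  i=3: min(200*4^3, 6890) = 6890
  i=4: min(200*4^4, 6890) = 6890
  i=5: min(200*4^5, 6890) = 6890
  i=6: min(200*4^6, 6890) = 6890
  i=7: min(200*4^7, 6890) = 6890
  i=8: min(200*4^8, 6890) = 6890
  i=9: min(200*4^9, 6890) = 6890
  i=10: min(200*4^10, 6890) = 6890
  i=11: min(200*4^11, 6890) = 6890

Answer: 200 800 3200 6890 6890 6890 6890 6890 6890 6890 6890 6890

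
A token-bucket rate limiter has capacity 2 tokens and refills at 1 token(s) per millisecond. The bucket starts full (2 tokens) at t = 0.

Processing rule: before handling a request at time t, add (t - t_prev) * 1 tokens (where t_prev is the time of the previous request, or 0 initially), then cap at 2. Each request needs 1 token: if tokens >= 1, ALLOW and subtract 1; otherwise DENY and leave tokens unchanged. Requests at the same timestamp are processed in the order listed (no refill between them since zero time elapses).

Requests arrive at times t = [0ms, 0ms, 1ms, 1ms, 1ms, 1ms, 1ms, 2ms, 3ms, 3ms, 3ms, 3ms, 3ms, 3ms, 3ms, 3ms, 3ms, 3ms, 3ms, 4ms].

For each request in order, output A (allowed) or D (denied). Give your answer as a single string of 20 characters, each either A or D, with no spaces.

Answer: AAADDDDAADDDDDDDDDDA

Derivation:
Simulating step by step:
  req#1 t=0ms: ALLOW
  req#2 t=0ms: ALLOW
  req#3 t=1ms: ALLOW
  req#4 t=1ms: DENY
  req#5 t=1ms: DENY
  req#6 t=1ms: DENY
  req#7 t=1ms: DENY
  req#8 t=2ms: ALLOW
  req#9 t=3ms: ALLOW
  req#10 t=3ms: DENY
  req#11 t=3ms: DENY
  req#12 t=3ms: DENY
  req#13 t=3ms: DENY
  req#14 t=3ms: DENY
  req#15 t=3ms: DENY
  req#16 t=3ms: DENY
  req#17 t=3ms: DENY
  req#18 t=3ms: DENY
  req#19 t=3ms: DENY
  req#20 t=4ms: ALLOW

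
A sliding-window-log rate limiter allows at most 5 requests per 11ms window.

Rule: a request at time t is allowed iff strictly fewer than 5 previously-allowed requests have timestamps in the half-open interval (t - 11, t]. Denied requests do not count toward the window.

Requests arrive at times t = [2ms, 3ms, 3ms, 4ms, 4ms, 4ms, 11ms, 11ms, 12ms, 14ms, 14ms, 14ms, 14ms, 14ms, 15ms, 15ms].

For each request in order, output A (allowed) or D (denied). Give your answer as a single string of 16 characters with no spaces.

Tracking allowed requests in the window:
  req#1 t=2ms: ALLOW
  req#2 t=3ms: ALLOW
  req#3 t=3ms: ALLOW
  req#4 t=4ms: ALLOW
  req#5 t=4ms: ALLOW
  req#6 t=4ms: DENY
  req#7 t=11ms: DENY
  req#8 t=11ms: DENY
  req#9 t=12ms: DENY
  req#10 t=14ms: ALLOW
  req#11 t=14ms: ALLOW
  req#12 t=14ms: ALLOW
  req#13 t=14ms: DENY
  req#14 t=14ms: DENY
  req#15 t=15ms: ALLOW
  req#16 t=15ms: ALLOW

Answer: AAAAADDDDAAADDAA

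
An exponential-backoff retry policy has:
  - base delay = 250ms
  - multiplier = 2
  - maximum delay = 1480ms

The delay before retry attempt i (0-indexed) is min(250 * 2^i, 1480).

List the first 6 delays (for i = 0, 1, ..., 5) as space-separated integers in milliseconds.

Computing each delay:
  i=0: min(250*2^0, 1480) = 250
  i=1: min(250*2^1, 1480) = 500
  i=2: min(250*2^2, 1480) = 1000
  i=3: min(250*2^3, 1480) = 1480
  i=4: min(250*2^4, 1480) = 1480
  i=5: min(250*2^5, 1480) = 1480

Answer: 250 500 1000 1480 1480 1480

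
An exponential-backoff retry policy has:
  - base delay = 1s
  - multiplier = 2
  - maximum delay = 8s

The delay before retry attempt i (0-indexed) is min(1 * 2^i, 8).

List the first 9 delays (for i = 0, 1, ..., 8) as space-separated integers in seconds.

Computing each delay:
  i=0: min(1*2^0, 8) = 1
  i=1: min(1*2^1, 8) = 2
  i=2: min(1*2^2, 8) = 4
  i=3: min(1*2^3, 8) = 8
  i=4: min(1*2^4, 8) = 8
  i=5: min(1*2^5, 8) = 8
  i=6: min(1*2^6, 8) = 8
  i=7: min(1*2^7, 8) = 8
  i=8: min(1*2^8, 8) = 8

Answer: 1 2 4 8 8 8 8 8 8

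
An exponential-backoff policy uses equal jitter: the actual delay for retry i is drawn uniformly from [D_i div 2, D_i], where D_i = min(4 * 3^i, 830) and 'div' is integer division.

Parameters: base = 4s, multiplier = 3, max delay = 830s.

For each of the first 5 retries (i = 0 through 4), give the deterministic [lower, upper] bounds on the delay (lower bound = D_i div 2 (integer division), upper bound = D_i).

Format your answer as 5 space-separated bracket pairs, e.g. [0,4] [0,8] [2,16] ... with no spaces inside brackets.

Computing bounds per retry:
  i=0: D_i=min(4*3^0,830)=4, bounds=[2,4]
  i=1: D_i=min(4*3^1,830)=12, bounds=[6,12]
  i=2: D_i=min(4*3^2,830)=36, bounds=[18,36]
  i=3: D_i=min(4*3^3,830)=108, bounds=[54,108]
  i=4: D_i=min(4*3^4,830)=324, bounds=[162,324]

Answer: [2,4] [6,12] [18,36] [54,108] [162,324]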